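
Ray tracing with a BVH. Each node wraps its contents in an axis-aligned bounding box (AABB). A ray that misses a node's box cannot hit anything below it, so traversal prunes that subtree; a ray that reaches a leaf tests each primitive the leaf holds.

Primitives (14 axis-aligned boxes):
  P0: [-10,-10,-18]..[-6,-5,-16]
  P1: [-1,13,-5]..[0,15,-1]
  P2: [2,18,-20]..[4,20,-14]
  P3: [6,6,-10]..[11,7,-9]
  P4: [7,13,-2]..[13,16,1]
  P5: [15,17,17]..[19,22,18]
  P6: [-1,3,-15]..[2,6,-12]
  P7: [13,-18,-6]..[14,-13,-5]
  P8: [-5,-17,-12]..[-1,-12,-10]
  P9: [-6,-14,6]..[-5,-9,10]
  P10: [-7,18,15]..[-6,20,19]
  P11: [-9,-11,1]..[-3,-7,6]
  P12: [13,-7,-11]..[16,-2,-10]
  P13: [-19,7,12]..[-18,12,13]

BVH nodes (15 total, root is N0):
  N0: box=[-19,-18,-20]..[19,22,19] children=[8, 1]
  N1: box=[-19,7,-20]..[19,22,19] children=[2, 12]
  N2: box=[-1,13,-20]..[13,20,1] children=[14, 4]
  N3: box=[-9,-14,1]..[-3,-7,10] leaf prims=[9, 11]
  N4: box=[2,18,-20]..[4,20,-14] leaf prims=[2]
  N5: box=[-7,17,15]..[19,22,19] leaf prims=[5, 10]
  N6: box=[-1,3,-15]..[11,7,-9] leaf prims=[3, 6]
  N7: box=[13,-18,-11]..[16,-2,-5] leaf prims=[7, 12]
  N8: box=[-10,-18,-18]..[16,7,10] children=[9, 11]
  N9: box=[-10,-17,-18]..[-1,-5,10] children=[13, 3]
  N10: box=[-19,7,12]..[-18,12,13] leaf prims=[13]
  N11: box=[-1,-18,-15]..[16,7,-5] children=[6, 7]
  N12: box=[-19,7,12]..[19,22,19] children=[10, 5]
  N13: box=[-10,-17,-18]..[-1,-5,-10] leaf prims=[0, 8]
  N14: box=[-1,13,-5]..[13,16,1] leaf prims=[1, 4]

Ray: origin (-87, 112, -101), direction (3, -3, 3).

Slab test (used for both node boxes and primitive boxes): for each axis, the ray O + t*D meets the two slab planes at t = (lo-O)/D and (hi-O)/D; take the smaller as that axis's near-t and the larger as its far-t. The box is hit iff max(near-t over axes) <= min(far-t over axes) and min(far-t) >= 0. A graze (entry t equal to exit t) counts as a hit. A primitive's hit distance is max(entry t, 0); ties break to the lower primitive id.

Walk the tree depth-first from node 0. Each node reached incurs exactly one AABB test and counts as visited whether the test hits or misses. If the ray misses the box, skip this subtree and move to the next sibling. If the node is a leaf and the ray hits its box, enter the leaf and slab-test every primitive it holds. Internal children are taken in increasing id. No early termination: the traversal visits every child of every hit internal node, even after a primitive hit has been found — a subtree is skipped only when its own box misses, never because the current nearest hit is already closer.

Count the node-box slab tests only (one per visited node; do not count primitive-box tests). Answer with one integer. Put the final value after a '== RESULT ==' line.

Traverse from the root:
N0 x:[68/3,106/3] y:[30,130/3] z:[27,40] -> hit [30,106/3], descend [1, 8]
  N1 x:[68/3,106/3] y:[30,35] z:[27,40] -> hit [30,35], descend [2, 12]
    N2 x:[86/3,100/3] y:[92/3,33] z:[27,34] -> hit [92/3,33], descend [4, 14]
      N4 x:[89/3,91/3] y:[92/3,94/3] z:[27,29] -> miss, prune
      N14 x:[86/3,100/3] y:[32,33] z:[32,34] -> hit [32,33] leaf, test {P1(miss), P4@t=33}
    N12 x:[68/3,106/3] y:[30,35] z:[113/3,40] -> miss, prune
  N8 x:[77/3,103/3] y:[35,130/3] z:[83/3,37] -> miss, prune

Summary -> nodes [0, 1, 2, 4, 14, 12, 8]; box-tests=7; leaf-entries=1; first=P4

== RESULT ==
7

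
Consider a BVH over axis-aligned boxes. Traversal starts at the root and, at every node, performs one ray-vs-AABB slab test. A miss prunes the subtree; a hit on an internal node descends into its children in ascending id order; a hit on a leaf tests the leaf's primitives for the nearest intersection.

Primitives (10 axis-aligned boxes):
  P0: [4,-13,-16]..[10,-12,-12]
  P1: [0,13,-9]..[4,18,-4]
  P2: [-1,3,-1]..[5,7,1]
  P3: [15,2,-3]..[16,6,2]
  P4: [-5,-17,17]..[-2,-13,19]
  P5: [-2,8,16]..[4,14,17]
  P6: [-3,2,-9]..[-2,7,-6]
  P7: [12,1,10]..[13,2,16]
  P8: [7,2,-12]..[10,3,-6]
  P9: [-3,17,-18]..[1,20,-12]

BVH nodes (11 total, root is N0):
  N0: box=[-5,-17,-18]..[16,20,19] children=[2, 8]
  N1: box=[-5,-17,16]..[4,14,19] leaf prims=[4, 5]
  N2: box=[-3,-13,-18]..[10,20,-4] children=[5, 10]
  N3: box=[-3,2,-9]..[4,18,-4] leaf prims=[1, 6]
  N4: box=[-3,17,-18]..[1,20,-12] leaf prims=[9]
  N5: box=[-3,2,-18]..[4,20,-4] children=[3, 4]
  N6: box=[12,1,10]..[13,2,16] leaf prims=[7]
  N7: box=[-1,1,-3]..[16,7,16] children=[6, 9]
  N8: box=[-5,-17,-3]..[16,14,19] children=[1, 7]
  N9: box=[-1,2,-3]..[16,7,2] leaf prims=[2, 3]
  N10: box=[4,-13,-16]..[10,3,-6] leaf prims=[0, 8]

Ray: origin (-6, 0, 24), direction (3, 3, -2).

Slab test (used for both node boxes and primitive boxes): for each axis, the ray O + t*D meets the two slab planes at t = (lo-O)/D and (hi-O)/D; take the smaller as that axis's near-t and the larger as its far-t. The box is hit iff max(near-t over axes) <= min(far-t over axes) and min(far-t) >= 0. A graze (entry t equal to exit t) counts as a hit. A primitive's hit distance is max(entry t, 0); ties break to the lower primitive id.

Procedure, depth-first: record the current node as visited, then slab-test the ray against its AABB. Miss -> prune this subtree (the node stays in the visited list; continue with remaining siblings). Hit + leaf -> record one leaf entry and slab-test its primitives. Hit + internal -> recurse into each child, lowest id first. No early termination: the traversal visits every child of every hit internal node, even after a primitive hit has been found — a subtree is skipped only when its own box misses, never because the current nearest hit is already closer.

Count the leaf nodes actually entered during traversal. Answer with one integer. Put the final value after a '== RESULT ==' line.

Walk:
N0 x:[1/3,22/3] y:[-17/3,20/3] z:[5/2,21] -> hit [5/2,20/3], descend [2, 8]
  N2 x:[1,16/3] y:[-13/3,20/3] z:[14,21] -> miss, prune
  N8 x:[1/3,22/3] y:[-17/3,14/3] z:[5/2,27/2] -> hit [5/2,14/3], descend [1, 7]
    N1 x:[1/3,10/3] y:[-17/3,14/3] z:[5/2,4] -> hit [5/2,10/3] leaf, test {P4(miss), P5(miss)}
    N7 x:[5/3,22/3] y:[1/3,7/3] z:[4,27/2] -> miss, prune

Visited [0, 2, 8, 1, 7]. Tests: 5 box, 1 leaf. Nearest: miss.

== RESULT ==
1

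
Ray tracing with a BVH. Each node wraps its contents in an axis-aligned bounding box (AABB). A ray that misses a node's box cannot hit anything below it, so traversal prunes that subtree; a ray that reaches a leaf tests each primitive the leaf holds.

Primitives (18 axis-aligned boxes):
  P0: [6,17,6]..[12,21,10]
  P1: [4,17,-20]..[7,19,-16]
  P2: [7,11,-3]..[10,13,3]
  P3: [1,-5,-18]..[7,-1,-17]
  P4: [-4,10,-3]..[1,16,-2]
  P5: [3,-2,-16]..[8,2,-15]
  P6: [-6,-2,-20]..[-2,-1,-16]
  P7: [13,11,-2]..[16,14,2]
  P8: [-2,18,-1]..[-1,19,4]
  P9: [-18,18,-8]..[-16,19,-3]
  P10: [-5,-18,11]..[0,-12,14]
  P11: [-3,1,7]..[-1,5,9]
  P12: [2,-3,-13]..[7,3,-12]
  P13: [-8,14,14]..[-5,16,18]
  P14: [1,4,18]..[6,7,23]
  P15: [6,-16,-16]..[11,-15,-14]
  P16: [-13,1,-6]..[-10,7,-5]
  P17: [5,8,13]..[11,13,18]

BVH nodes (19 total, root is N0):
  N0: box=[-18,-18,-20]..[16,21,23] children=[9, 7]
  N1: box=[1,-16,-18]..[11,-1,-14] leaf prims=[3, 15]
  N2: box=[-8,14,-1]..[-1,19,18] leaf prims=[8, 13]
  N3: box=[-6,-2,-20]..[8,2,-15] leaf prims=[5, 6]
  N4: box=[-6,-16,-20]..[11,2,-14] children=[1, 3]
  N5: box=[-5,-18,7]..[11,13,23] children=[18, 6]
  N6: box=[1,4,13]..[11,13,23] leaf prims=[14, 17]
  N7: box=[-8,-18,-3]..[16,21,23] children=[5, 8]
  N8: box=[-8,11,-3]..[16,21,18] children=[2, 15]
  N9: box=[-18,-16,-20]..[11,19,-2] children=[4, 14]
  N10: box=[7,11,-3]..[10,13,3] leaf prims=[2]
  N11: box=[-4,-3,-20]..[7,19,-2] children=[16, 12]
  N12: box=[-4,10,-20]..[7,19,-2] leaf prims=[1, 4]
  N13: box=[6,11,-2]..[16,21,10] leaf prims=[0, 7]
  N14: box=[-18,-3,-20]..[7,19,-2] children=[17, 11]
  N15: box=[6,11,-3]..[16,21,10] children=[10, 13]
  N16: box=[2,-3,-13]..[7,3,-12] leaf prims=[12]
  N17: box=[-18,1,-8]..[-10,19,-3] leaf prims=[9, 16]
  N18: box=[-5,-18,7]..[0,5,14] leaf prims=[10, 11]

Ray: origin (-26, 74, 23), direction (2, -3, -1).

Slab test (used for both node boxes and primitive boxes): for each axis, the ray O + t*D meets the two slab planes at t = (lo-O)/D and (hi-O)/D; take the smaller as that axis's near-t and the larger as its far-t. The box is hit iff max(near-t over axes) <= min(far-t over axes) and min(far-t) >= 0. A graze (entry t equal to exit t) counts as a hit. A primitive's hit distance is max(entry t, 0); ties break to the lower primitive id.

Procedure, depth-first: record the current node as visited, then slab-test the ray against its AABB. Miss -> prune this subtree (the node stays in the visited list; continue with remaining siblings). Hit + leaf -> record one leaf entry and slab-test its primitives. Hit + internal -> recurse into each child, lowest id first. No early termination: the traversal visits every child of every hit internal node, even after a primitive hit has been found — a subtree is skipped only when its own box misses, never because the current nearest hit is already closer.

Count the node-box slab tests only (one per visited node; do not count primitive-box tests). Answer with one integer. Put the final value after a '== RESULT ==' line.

Traverse from the root:
N0 x:[4,21] y:[53/3,92/3] z:[0,43] -> hit [53/3,21], descend [7, 9]
  N7 x:[9,21] y:[53/3,92/3] z:[0,26] -> hit [53/3,21], descend [5, 8]
    N5 x:[21/2,37/2] y:[61/3,92/3] z:[0,16] -> miss, prune
    N8 x:[9,21] y:[53/3,21] z:[5,26] -> hit [53/3,21], descend [2, 15]
      N2 x:[9,25/2] y:[55/3,20] z:[5,24] -> miss, prune
      N15 x:[16,21] y:[53/3,21] z:[13,26] -> hit [53/3,21], descend [10, 13]
        N10 x:[33/2,18] y:[61/3,21] z:[20,26] -> miss, prune
        N13 x:[16,21] y:[53/3,21] z:[13,25] -> hit [53/3,21] leaf, test {P0(miss), P7@t=21}
  N9 x:[4,37/2] y:[55/3,30] z:[25,43] -> miss, prune

Visited [0, 7, 5, 8, 2, 15, 10, 13, 9]. Tests: 9 box, 1 leaf. Nearest: P7.

== RESULT ==
9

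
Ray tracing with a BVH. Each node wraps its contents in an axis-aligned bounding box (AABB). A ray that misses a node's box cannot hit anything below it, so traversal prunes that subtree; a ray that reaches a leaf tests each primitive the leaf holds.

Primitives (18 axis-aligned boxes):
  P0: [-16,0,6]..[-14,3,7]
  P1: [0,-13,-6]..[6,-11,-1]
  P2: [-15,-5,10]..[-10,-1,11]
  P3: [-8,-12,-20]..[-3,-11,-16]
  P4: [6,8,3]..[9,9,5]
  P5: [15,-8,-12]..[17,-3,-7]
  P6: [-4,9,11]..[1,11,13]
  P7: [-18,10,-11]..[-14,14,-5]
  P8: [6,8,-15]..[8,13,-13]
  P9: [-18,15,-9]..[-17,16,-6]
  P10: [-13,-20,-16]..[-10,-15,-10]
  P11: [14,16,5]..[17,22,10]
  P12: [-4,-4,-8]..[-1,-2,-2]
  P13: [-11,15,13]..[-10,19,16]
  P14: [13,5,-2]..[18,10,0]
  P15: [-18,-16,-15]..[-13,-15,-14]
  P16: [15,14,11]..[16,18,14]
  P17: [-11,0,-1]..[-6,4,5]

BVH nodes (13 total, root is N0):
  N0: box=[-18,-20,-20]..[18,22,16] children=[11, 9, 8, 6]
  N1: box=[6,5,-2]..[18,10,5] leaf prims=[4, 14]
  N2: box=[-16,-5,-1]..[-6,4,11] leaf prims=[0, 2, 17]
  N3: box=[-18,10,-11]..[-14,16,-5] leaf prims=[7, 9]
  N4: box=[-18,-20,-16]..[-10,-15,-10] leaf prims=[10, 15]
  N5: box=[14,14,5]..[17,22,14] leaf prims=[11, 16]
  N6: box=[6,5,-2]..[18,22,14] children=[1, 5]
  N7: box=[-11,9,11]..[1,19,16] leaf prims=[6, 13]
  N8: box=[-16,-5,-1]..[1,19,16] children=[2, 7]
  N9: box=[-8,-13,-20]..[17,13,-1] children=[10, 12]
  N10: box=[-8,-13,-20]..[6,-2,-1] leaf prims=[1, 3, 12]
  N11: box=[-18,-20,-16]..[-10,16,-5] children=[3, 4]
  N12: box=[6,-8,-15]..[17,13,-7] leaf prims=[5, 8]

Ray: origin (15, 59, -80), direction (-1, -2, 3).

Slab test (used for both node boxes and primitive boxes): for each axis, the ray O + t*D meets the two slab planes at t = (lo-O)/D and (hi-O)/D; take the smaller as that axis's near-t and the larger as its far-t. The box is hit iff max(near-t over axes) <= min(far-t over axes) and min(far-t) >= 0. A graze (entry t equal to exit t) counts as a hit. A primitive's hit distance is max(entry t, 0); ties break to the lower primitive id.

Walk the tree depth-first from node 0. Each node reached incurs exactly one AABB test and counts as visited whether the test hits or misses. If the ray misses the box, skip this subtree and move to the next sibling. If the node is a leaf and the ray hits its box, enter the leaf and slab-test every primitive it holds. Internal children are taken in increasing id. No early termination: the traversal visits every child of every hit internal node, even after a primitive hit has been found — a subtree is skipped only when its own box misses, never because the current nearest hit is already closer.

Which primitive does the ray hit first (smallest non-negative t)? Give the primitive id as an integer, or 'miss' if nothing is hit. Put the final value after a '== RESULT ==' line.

Walk:
N0 x:[-3,33] y:[37/2,79/2] z:[20,32] -> hit [20,32], descend [6, 8, 9, 11]
  N6 x:[-3,9] y:[37/2,27] z:[26,94/3] -> miss, prune
  N8 x:[14,31] y:[20,32] z:[79/3,32] -> hit [79/3,31], descend [2, 7]
    N2 x:[21,31] y:[55/2,32] z:[79/3,91/3] -> hit [55/2,91/3] leaf, test {P0@t=29, P2@t=30, P17(miss)}
    N7 x:[14,26] y:[20,25] z:[91/3,32] -> miss, prune
  N9 x:[-2,23] y:[23,36] z:[20,79/3] -> hit [23,23], descend [10, 12]
    N10 x:[9,23] y:[61/2,36] z:[20,79/3] -> miss, prune
    N12 x:[-2,9] y:[23,67/2] z:[65/3,73/3] -> miss, prune
  N11 x:[25,33] y:[43/2,79/2] z:[64/3,25] -> hit [25,25], descend [3, 4]
    N3 x:[29,33] y:[43/2,49/2] z:[23,25] -> miss, prune
    N4 x:[25,33] y:[37,79/2] z:[64/3,70/3] -> miss, prune

order=[0, 6, 8, 2, 7, 9, 10, 12, 11, 3, 4]  |boxes|=11  |leaves|=1  hit=P0

== RESULT ==
0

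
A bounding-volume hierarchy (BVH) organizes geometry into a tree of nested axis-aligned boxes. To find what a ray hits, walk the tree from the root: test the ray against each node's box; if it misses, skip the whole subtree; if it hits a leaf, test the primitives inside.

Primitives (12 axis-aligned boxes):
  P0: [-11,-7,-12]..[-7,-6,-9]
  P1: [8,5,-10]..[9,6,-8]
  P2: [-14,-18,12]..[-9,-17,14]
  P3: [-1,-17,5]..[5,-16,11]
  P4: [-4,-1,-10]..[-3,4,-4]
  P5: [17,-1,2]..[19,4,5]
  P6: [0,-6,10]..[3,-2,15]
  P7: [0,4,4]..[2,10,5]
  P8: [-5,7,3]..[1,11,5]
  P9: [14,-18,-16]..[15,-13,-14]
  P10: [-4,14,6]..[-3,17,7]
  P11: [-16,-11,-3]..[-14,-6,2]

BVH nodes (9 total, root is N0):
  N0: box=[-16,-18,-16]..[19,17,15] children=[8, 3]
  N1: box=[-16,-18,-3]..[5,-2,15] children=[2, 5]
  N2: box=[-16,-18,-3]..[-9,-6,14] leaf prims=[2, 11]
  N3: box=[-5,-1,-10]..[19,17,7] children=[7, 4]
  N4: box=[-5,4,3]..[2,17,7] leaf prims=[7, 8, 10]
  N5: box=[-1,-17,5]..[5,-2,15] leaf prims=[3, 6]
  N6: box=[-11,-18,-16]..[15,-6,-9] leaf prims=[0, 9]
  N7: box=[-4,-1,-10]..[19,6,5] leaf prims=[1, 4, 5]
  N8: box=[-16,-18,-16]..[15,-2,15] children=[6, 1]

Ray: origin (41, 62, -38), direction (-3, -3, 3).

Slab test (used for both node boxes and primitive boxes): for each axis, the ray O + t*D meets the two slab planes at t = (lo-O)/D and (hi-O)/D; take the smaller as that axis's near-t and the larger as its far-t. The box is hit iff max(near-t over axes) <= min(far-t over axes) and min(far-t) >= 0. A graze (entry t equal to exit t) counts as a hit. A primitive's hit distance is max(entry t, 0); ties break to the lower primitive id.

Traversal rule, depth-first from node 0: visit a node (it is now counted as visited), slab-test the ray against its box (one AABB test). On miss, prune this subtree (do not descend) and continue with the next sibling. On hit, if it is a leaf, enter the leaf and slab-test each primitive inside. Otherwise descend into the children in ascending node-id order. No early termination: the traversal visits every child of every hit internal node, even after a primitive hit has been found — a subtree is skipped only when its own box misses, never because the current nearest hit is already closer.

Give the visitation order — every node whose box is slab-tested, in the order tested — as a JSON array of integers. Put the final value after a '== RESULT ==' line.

Trace the traversal:
N0 x:[22/3,19] y:[15,80/3] z:[22/3,53/3] -> hit [15,53/3], descend [3, 8]
  N3 x:[22/3,46/3] y:[15,21] z:[28/3,15] -> hit [15,15], descend [4, 7]
    N4 x:[13,46/3] y:[15,58/3] z:[41/3,15] -> hit [15,15] leaf, test {P7(miss), P8(miss), P10@t=15}
    N7 x:[22/3,15] y:[56/3,21] z:[28/3,43/3] -> miss, prune
  N8 x:[26/3,19] y:[64/3,80/3] z:[22/3,53/3] -> miss, prune

order=[0, 3, 4, 7, 8]  |boxes|=5  |leaves|=1  hit=P10

== RESULT ==
[0, 3, 4, 7, 8]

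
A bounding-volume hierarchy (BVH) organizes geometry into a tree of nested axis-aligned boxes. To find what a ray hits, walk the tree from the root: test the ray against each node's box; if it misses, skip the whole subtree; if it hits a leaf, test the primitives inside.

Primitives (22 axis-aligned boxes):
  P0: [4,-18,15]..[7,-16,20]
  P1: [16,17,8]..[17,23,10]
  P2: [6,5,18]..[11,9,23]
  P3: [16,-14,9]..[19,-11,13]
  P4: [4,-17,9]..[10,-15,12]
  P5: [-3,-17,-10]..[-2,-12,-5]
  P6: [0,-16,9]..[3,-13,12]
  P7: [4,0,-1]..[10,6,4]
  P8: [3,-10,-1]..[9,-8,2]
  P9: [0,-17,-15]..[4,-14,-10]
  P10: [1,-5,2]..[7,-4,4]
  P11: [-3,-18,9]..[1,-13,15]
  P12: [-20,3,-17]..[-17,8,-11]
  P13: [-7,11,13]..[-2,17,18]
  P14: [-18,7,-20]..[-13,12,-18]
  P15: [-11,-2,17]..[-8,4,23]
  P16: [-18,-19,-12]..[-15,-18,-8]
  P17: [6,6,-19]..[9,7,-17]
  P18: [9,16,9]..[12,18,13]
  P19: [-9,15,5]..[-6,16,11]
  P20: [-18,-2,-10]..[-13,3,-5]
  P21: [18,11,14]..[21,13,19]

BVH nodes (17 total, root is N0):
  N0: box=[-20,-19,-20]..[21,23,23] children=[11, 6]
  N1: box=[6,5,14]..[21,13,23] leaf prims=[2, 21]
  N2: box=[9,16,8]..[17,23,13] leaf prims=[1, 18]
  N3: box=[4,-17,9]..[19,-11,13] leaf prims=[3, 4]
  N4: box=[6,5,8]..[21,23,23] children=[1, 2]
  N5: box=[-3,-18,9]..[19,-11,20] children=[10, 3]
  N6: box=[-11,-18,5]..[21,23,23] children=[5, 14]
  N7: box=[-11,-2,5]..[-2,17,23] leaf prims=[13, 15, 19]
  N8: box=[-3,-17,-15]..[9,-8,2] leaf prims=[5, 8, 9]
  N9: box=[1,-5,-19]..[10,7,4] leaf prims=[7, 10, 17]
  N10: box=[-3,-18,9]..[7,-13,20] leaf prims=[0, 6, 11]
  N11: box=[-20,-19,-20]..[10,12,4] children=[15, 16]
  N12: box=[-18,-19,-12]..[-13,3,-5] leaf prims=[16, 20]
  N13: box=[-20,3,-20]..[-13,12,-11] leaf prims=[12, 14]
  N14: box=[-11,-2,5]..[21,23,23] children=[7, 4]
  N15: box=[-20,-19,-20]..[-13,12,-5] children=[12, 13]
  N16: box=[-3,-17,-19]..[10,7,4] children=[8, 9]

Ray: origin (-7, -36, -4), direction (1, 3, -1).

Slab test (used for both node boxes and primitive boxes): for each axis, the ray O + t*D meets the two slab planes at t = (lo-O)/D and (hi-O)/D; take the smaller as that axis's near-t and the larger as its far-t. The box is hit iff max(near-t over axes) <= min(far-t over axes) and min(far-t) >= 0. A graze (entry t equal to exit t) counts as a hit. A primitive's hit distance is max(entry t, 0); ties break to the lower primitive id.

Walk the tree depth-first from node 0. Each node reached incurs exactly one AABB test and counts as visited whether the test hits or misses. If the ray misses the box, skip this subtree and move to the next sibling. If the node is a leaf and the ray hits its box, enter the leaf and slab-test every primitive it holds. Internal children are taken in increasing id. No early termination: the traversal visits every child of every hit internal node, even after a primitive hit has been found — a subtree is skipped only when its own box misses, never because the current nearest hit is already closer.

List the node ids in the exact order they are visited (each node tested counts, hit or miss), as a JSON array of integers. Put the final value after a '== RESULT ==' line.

Walk:
N0 x:[-13,28] y:[17/3,59/3] z:[-27,16] -> hit [17/3,16], descend [6, 11]
  N6 x:[-4,28] y:[6,59/3] z:[-27,-9] -> miss, prune
  N11 x:[-13,17] y:[17/3,16] z:[-8,16] -> hit [17/3,16], descend [15, 16]
    N15 x:[-13,-6] y:[17/3,16] z:[1,16] -> miss, prune
    N16 x:[4,17] y:[19/3,43/3] z:[-8,15] -> hit [19/3,43/3], descend [8, 9]
      N8 x:[4,16] y:[19/3,28/3] z:[-6,11] -> hit [19/3,28/3] leaf, test {P5(miss), P8(miss), P9@t=7}
      N9 x:[8,17] y:[31/3,43/3] z:[-8,15] -> hit [31/3,43/3] leaf, test {P7(miss), P10(miss), P17@t=14}

7 AABB tests over nodes [0, 6, 11, 15, 16, 8, 9]; 2 leaves entered; closest P9.

== RESULT ==
[0, 6, 11, 15, 16, 8, 9]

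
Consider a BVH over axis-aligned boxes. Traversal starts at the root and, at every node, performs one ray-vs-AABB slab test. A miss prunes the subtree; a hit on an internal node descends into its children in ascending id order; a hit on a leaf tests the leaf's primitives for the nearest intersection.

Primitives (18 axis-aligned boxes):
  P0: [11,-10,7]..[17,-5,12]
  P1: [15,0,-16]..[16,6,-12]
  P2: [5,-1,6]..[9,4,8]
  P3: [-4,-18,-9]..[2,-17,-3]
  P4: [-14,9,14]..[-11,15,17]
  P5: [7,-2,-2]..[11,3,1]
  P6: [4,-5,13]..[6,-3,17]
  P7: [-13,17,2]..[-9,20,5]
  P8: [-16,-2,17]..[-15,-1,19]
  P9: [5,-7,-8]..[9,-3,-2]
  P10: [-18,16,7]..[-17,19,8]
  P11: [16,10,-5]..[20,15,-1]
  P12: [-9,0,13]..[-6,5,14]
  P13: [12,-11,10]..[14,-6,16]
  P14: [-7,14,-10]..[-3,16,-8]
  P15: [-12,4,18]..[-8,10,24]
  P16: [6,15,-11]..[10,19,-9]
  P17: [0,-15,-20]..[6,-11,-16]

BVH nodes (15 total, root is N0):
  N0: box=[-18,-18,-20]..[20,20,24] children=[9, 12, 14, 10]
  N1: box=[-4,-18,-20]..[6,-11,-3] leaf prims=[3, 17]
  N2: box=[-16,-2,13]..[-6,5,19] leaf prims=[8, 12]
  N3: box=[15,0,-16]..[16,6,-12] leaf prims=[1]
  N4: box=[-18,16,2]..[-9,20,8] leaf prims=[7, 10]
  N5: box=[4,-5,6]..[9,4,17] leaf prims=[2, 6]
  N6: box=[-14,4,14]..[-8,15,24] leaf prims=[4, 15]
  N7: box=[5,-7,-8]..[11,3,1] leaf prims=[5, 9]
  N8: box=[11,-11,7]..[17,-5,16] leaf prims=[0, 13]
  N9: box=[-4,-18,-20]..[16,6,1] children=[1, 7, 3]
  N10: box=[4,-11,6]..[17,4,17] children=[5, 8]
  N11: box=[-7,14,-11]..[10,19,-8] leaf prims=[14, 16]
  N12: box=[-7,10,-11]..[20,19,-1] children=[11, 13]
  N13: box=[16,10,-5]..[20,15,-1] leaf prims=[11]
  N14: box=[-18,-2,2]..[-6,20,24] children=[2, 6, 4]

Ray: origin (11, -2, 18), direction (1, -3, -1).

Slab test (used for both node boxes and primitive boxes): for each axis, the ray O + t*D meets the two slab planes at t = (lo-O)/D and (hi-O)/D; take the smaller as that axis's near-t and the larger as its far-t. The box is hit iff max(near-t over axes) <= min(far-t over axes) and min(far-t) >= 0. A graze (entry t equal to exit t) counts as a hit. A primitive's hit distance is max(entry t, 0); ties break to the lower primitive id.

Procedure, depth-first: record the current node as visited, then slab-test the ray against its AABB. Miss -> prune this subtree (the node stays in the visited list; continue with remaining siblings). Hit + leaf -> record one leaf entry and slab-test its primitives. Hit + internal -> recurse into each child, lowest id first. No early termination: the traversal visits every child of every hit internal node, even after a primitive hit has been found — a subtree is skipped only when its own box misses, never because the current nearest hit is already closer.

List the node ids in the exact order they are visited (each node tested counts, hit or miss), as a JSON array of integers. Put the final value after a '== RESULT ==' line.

Trace the traversal:
N0 x:[-29,9] y:[-22/3,16/3] z:[-6,38] -> hit [-6,16/3], descend [9, 10, 12, 14]
  N9 x:[-15,5] y:[-8/3,16/3] z:[17,38] -> miss, prune
  N10 x:[-7,6] y:[-2,3] z:[1,12] -> hit [1,3], descend [5, 8]
    N5 x:[-7,-2] y:[-2,1] z:[1,12] -> miss, prune
    N8 x:[0,6] y:[1,3] z:[2,11] -> hit [2,3] leaf, test {P0(miss), P13@t=2}
  N12 x:[-18,9] y:[-7,-4] z:[19,29] -> miss, prune
  N14 x:[-29,-17] y:[-22/3,0] z:[-6,16] -> miss, prune

Summary -> nodes [0, 9, 10, 5, 8, 12, 14]; box-tests=7; leaf-entries=1; first=P13

== RESULT ==
[0, 9, 10, 5, 8, 12, 14]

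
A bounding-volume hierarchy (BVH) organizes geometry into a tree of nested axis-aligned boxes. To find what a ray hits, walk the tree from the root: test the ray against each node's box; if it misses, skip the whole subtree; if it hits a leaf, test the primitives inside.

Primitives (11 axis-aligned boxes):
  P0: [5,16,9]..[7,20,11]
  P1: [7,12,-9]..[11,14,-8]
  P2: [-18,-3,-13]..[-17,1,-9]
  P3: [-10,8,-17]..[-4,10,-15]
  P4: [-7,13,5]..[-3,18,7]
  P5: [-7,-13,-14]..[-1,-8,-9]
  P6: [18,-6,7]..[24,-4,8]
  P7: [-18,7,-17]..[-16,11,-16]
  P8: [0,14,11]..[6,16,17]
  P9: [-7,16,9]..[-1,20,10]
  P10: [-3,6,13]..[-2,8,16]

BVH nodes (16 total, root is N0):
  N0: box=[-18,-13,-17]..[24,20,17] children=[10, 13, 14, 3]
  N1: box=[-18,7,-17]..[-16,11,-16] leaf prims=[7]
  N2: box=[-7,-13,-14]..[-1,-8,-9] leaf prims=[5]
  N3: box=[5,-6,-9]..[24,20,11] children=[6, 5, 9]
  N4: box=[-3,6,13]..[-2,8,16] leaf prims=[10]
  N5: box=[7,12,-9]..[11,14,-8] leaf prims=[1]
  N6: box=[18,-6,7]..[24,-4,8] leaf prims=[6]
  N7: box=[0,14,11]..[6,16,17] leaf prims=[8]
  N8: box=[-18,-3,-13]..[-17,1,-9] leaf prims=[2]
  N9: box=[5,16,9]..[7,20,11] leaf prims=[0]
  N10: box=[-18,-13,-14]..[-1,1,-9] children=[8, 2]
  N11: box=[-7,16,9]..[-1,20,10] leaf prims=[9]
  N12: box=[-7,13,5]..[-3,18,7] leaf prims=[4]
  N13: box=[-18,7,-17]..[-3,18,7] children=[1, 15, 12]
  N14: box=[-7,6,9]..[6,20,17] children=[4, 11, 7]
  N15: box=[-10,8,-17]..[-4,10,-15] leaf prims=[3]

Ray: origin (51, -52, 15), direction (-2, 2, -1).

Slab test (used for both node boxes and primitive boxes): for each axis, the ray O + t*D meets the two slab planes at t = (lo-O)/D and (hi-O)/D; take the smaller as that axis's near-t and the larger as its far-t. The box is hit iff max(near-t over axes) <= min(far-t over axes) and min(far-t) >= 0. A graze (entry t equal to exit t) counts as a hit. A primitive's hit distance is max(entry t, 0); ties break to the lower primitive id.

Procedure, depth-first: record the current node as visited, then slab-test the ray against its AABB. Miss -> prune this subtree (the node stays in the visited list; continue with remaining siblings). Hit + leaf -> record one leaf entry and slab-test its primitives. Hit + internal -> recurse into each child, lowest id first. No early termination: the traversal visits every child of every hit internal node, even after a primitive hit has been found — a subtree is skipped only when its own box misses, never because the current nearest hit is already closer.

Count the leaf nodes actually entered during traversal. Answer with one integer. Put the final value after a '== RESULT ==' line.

Trace the traversal:
N0 x:[27/2,69/2] y:[39/2,36] z:[-2,32] -> hit [39/2,32], descend [3, 10, 13, 14]
  N3 x:[27/2,23] y:[23,36] z:[4,24] -> hit [23,23], descend [5, 6, 9]
    N5 x:[20,22] y:[32,33] z:[23,24] -> miss, prune
    N6 x:[27/2,33/2] y:[23,24] z:[7,8] -> miss, prune
    N9 x:[22,23] y:[34,36] z:[4,6] -> miss, prune
  N10 x:[26,69/2] y:[39/2,53/2] z:[24,29] -> hit [26,53/2], descend [2, 8]
    N2 x:[26,29] y:[39/2,22] z:[24,29] -> miss, prune
    N8 x:[34,69/2] y:[49/2,53/2] z:[24,28] -> miss, prune
  N13 x:[27,69/2] y:[59/2,35] z:[8,32] -> hit [59/2,32], descend [1, 12, 15]
    N1 x:[67/2,69/2] y:[59/2,63/2] z:[31,32] -> miss, prune
    N12 x:[27,29] y:[65/2,35] z:[8,10] -> miss, prune
    N15 x:[55/2,61/2] y:[30,31] z:[30,32] -> hit [30,61/2] leaf, test {P3@t=30}
  N14 x:[45/2,29] y:[29,36] z:[-2,6] -> miss, prune

Visited [0, 3, 5, 6, 9, 10, 2, 8, 13, 1, 12, 15, 14]. Tests: 13 box, 1 leaf. Nearest: P3.

== RESULT ==
1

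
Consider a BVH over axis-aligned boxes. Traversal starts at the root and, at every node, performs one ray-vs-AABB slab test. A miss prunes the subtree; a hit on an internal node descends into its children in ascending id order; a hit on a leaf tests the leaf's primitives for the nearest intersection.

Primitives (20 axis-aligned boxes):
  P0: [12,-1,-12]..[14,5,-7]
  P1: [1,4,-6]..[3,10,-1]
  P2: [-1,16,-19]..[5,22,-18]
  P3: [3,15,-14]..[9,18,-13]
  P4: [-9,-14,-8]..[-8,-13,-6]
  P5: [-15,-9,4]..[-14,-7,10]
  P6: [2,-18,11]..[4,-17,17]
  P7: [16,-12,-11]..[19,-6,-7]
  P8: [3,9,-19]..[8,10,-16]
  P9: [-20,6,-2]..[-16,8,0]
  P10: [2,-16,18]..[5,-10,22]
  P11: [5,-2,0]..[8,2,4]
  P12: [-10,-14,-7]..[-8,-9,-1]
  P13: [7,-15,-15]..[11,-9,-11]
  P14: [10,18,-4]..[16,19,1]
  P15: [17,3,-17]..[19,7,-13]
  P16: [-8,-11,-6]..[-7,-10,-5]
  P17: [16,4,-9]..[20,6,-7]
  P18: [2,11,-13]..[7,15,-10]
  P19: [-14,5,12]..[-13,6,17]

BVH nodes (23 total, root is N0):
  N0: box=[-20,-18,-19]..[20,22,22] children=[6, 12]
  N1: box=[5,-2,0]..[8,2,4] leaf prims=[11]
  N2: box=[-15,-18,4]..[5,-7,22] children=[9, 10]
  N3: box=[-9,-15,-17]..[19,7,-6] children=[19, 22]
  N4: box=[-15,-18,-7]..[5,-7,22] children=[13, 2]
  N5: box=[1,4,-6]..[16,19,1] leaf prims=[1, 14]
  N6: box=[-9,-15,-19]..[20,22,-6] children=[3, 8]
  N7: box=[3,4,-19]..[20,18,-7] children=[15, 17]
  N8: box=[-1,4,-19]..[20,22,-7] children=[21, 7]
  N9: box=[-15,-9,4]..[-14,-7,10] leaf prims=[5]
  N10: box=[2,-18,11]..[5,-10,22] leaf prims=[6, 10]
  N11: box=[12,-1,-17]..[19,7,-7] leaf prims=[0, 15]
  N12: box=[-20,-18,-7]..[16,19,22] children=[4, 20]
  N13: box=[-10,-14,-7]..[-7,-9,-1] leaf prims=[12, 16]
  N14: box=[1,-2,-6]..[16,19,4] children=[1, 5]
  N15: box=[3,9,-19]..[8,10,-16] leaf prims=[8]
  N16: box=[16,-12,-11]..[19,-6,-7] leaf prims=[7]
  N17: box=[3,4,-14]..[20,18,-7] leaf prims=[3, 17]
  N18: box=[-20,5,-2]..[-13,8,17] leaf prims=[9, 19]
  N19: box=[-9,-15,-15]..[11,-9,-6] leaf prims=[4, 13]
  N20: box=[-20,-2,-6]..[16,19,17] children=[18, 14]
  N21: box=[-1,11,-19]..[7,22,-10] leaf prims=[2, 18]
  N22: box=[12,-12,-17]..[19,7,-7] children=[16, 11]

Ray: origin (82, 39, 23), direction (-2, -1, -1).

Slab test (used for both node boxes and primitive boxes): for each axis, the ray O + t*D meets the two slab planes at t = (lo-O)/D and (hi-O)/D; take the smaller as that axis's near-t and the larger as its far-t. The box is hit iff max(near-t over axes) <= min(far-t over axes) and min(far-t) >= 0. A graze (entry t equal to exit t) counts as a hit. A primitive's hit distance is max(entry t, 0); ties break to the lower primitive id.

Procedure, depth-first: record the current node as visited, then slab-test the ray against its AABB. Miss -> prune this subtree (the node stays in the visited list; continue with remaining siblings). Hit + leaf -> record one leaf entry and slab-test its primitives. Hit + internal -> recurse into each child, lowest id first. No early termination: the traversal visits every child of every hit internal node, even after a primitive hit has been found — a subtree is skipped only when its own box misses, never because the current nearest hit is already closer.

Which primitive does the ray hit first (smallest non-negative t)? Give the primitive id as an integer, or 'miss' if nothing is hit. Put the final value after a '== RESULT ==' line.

Walk:
N0 x:[31,51] y:[17,57] z:[1,42] -> hit [31,42], descend [6, 12]
  N6 x:[31,91/2] y:[17,54] z:[29,42] -> hit [31,42], descend [3, 8]
    N3 x:[63/2,91/2] y:[32,54] z:[29,40] -> hit [32,40], descend [19, 22]
      N19 x:[71/2,91/2] y:[48,54] z:[29,38] -> miss, prune
      N22 x:[63/2,35] y:[32,51] z:[30,40] -> hit [32,35], descend [11, 16]
        N11 x:[63/2,35] y:[32,40] z:[30,40] -> hit [32,35] leaf, test {P0@t=34, P15(miss)}
        N16 x:[63/2,33] y:[45,51] z:[30,34] -> miss, prune
    N8 x:[31,83/2] y:[17,35] z:[30,42] -> hit [31,35], descend [7, 21]
      N7 x:[31,79/2] y:[21,35] z:[30,42] -> hit [31,35], descend [15, 17]
        N15 x:[37,79/2] y:[29,30] z:[39,42] -> miss, prune
        N17 x:[31,79/2] y:[21,35] z:[30,37] -> hit [31,35] leaf, test {P3(miss), P17(miss)}
      N21 x:[75/2,83/2] y:[17,28] z:[33,42] -> miss, prune
  N12 x:[33,51] y:[20,57] z:[1,30] -> miss, prune

Summary -> nodes [0, 6, 3, 19, 22, 11, 16, 8, 7, 15, 17, 21, 12]; box-tests=13; leaf-entries=2; first=P0

== RESULT ==
0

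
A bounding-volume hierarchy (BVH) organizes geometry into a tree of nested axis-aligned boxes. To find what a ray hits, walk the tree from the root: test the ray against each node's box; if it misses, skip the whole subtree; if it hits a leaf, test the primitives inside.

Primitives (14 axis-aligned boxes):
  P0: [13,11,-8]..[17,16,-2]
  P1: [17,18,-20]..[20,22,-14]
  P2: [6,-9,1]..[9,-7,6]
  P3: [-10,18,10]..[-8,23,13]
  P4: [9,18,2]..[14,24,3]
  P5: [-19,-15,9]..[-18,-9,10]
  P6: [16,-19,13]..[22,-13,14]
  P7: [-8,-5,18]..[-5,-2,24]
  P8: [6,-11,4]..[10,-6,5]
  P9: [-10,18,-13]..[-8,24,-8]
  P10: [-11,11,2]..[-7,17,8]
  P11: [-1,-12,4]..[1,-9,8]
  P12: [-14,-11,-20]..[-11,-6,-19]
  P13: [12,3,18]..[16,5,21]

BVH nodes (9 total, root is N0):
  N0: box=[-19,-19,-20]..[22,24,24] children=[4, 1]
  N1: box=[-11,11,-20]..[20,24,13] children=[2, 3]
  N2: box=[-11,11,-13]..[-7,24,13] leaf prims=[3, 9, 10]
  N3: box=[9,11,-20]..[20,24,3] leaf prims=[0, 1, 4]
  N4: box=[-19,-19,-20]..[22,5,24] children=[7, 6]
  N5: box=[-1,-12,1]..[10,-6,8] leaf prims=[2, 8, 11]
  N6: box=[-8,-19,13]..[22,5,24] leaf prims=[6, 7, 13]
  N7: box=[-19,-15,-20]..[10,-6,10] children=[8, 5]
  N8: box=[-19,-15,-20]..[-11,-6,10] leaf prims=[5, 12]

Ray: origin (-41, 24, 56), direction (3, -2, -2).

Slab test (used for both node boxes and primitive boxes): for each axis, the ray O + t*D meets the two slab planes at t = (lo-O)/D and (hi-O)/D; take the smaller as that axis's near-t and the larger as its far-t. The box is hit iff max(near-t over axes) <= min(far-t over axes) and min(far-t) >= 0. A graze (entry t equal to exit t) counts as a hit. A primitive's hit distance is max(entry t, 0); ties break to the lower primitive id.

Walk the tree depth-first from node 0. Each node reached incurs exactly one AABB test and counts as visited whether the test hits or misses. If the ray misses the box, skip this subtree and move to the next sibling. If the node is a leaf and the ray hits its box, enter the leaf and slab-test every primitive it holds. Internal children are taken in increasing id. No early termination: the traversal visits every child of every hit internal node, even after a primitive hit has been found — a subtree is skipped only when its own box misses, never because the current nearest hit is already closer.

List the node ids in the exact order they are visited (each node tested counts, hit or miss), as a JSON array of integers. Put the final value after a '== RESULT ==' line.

Walk:
N0 x:[22/3,21] y:[0,43/2] z:[16,38] -> hit [16,21], descend [1, 4]
  N1 x:[10,61/3] y:[0,13/2] z:[43/2,38] -> miss, prune
  N4 x:[22/3,21] y:[19/2,43/2] z:[16,38] -> hit [16,21], descend [6, 7]
    N6 x:[11,21] y:[19/2,43/2] z:[16,43/2] -> hit [16,21] leaf, test {P6@t=21, P7(miss), P13(miss)}
    N7 x:[22/3,17] y:[15,39/2] z:[23,38] -> miss, prune

5 AABB tests over nodes [0, 1, 4, 6, 7]; 1 leaf entered; closest P6.

== RESULT ==
[0, 1, 4, 6, 7]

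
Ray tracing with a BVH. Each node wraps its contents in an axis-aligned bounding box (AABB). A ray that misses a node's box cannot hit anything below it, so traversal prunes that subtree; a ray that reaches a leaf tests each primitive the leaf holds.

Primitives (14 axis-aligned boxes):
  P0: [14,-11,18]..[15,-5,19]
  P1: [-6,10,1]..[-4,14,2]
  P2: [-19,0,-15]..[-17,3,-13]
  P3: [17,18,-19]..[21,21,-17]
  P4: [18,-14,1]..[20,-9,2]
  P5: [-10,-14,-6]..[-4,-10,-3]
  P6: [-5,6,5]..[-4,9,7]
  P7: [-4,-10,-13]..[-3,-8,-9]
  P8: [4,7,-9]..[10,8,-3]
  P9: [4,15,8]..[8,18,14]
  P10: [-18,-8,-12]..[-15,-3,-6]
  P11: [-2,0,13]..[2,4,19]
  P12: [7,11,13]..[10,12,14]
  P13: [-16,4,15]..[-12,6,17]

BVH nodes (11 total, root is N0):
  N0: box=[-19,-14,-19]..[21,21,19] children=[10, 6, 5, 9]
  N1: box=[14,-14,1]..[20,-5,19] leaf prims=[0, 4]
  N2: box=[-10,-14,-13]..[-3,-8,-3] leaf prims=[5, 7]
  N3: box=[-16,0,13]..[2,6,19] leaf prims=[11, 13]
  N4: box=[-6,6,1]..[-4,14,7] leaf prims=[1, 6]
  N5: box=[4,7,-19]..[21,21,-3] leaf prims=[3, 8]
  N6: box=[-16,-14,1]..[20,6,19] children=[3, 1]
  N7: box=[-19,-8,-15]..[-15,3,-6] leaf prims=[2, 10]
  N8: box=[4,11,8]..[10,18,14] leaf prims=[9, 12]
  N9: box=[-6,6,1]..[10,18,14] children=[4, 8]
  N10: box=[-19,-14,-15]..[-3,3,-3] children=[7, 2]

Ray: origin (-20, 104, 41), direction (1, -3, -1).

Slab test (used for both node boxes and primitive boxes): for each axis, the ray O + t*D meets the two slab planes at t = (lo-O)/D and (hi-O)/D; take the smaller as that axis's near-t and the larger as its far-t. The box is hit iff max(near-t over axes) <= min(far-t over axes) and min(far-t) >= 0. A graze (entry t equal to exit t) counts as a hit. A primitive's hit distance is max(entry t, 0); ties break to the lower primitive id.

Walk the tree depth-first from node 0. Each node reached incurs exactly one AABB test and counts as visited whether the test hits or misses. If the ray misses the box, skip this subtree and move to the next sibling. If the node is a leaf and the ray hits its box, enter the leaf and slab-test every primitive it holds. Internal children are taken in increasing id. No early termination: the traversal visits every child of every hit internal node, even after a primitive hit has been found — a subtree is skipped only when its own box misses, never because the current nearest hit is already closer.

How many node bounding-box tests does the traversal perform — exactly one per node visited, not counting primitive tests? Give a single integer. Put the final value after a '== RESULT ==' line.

Trace the traversal:
N0 x:[1,41] y:[83/3,118/3] z:[22,60] -> hit [83/3,118/3], descend [5, 6, 9, 10]
  N5 x:[24,41] y:[83/3,97/3] z:[44,60] -> miss, prune
  N6 x:[4,40] y:[98/3,118/3] z:[22,40] -> hit [98/3,118/3], descend [1, 3]
    N1 x:[34,40] y:[109/3,118/3] z:[22,40] -> hit [109/3,118/3] leaf, test {P0(miss), P4@t=39}
    N3 x:[4,22] y:[98/3,104/3] z:[22,28] -> miss, prune
  N9 x:[14,30] y:[86/3,98/3] z:[27,40] -> hit [86/3,30], descend [4, 8]
    N4 x:[14,16] y:[30,98/3] z:[34,40] -> miss, prune
    N8 x:[24,30] y:[86/3,31] z:[27,33] -> hit [86/3,30] leaf, test {P9(miss), P12(miss)}
  N10 x:[1,17] y:[101/3,118/3] z:[44,56] -> miss, prune

order=[0, 5, 6, 1, 3, 9, 4, 8, 10]  |boxes|=9  |leaves|=2  hit=P4

== RESULT ==
9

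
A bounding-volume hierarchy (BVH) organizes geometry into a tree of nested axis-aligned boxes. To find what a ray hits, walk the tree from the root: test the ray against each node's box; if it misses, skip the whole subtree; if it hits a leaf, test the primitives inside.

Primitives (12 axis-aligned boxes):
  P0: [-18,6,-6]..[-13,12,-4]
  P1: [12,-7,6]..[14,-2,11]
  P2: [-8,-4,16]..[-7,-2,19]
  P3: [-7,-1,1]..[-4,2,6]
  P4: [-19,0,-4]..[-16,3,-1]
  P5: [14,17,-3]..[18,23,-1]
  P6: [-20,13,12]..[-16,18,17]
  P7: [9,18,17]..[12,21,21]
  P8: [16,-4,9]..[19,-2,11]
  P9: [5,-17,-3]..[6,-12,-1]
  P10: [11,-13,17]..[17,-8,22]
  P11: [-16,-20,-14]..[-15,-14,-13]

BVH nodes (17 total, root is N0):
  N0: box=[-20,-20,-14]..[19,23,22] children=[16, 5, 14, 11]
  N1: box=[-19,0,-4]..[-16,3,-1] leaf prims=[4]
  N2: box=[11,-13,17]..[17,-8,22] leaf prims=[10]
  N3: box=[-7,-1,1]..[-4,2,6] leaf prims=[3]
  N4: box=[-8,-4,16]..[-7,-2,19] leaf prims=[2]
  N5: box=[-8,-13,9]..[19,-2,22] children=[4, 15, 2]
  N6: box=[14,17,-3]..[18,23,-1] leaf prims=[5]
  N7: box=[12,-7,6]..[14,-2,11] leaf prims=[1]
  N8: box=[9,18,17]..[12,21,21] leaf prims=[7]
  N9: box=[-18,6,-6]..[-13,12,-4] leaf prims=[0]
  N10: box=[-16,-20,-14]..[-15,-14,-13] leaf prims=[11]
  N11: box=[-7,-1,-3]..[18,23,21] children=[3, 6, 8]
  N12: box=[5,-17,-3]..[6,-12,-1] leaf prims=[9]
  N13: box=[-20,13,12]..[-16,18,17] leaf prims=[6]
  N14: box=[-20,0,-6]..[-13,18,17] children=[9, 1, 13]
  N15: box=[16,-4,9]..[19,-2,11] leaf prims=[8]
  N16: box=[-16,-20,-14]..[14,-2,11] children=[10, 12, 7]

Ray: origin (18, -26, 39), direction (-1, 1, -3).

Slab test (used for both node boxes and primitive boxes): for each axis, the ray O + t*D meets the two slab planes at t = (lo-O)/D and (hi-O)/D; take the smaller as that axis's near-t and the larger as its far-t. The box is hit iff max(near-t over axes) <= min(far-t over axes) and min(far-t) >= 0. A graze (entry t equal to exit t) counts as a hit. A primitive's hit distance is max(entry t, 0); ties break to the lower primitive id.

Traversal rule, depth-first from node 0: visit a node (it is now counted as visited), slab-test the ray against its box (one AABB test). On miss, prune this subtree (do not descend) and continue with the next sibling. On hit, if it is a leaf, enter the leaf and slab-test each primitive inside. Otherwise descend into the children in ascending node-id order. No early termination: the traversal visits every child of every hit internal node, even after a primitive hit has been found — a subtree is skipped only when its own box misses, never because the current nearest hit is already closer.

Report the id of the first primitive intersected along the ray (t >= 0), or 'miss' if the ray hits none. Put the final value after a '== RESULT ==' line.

Walk:
N0 x:[-1,38] y:[6,49] z:[17/3,53/3] -> hit [6,53/3], descend [5, 11, 14, 16]
  N5 x:[-1,26] y:[13,24] z:[17/3,10] -> miss, prune
  N11 x:[0,25] y:[25,49] z:[6,14] -> miss, prune
  N14 x:[31,38] y:[26,44] z:[22/3,15] -> miss, prune
  N16 x:[4,34] y:[6,24] z:[28/3,53/3] -> hit [28/3,53/3], descend [7, 10, 12]
    N7 x:[4,6] y:[19,24] z:[28/3,11] -> miss, prune
    N10 x:[33,34] y:[6,12] z:[52/3,53/3] -> miss, prune
    N12 x:[12,13] y:[9,14] z:[40/3,14] -> miss, prune

8 AABB tests over nodes [0, 5, 11, 14, 16, 7, 10, 12]; 0 leaves entered; closest miss.

== RESULT ==
miss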